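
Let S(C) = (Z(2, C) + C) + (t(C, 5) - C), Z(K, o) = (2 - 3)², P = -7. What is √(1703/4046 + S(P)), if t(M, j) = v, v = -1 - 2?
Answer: I*√89446/238 ≈ 1.2566*I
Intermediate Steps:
v = -3
Z(K, o) = 1 (Z(K, o) = (-1)² = 1)
t(M, j) = -3
S(C) = -2 (S(C) = (1 + C) + (-3 - C) = -2)
√(1703/4046 + S(P)) = √(1703/4046 - 2) = √(-6389/4046) = I*√89446/238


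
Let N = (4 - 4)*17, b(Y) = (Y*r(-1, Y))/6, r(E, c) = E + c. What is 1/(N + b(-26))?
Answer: 1/117 ≈ 0.0085470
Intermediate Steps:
b(Y) = Y*(-1 + Y)/6 (b(Y) = (Y*(-1 + Y))/6 = (Y*(-1 + Y))*(⅙) = Y*(-1 + Y)/6)
N = 0 (N = 0*17 = 0)
1/(N + b(-26)) = 1/(0 + (⅙)*(-26)*(-1 - 26)) = 1/(0 + (⅙)*(-26)*(-27)) = 1/(0 + 117) = 1/117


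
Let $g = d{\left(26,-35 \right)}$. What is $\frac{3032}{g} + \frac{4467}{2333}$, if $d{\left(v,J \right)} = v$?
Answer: $\frac{3594899}{30329} \approx 118.53$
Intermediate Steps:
$g = 26$
$\frac{3032}{g} + \frac{4467}{2333} = \frac{3032}{26} + \frac{4467}{2333} = 3032 \cdot \frac{1}{26} + 4467 \cdot \frac{1}{2333} = \frac{1516}{13} + \frac{4467}{2333} = \frac{3594899}{30329}$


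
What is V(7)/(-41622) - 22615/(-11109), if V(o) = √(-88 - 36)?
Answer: 22615/11109 - I*√31/20811 ≈ 2.0357 - 0.00026754*I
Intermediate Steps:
V(o) = 2*I*√31 (V(o) = √(-124) = 2*I*√31)
V(7)/(-41622) - 22615/(-11109) = (2*I*√31)/(-41622) - 22615/(-11109) = (2*I*√31)*(-1/41622) - 22615*(-1/11109) = -I*√31/20811 + 22615/11109 = 22615/11109 - I*√31/20811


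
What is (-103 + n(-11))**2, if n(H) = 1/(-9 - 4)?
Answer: 1795600/169 ≈ 10625.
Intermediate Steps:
n(H) = -1/13 (n(H) = 1/(-13) = -1/13)
(-103 + n(-11))**2 = (-103 - 1/13)**2 = (-1340/13)**2 = 1795600/169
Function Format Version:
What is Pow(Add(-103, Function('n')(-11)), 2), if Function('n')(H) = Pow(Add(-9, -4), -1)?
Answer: Rational(1795600, 169) ≈ 10625.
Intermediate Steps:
Function('n')(H) = Rational(-1, 13) (Function('n')(H) = Pow(-13, -1) = Rational(-1, 13))
Pow(Add(-103, Function('n')(-11)), 2) = Pow(Add(-103, Rational(-1, 13)), 2) = Pow(Rational(-1340, 13), 2) = Rational(1795600, 169)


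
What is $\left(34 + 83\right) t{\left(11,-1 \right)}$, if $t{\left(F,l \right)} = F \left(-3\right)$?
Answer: $-3861$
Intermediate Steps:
$t{\left(F,l \right)} = - 3 F$
$\left(34 + 83\right) t{\left(11,-1 \right)} = \left(34 + 83\right) \left(\left(-3\right) 11\right) = 117 \left(-33\right) = -3861$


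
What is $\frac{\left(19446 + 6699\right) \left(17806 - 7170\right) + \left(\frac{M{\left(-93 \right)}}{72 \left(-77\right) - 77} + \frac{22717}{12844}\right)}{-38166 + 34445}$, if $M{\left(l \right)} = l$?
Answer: $- \frac{20076169781706029}{268641777404} \approx -74732.0$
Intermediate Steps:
$\frac{\left(19446 + 6699\right) \left(17806 - 7170\right) + \left(\frac{M{\left(-93 \right)}}{72 \left(-77\right) - 77} + \frac{22717}{12844}\right)}{-38166 + 34445} = \frac{\left(19446 + 6699\right) \left(17806 - 7170\right) + \left(- \frac{93}{72 \left(-77\right) - 77} + \frac{22717}{12844}\right)}{-38166 + 34445} = \frac{26145 \cdot 10636 + \left(- \frac{93}{-5544 - 77} + 22717 \cdot \frac{1}{12844}\right)}{-3721} = \left(278078220 + \left(- \frac{93}{-5621} + \frac{22717}{12844}\right)\right) \left(- \frac{1}{3721}\right) = \left(278078220 + \left(\left(-93\right) \left(- \frac{1}{5621}\right) + \frac{22717}{12844}\right)\right) \left(- \frac{1}{3721}\right) = \left(278078220 + \left(\frac{93}{5621} + \frac{22717}{12844}\right)\right) \left(- \frac{1}{3721}\right) = \left(278078220 + \frac{128886749}{72196124}\right) \left(- \frac{1}{3721}\right) = \frac{20076169781706029}{72196124} \left(- \frac{1}{3721}\right) = - \frac{20076169781706029}{268641777404}$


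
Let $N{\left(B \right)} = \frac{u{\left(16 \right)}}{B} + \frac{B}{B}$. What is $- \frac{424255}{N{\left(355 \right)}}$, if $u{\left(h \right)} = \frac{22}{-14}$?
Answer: $- \frac{1054273675}{2474} \approx -4.2614 \cdot 10^{5}$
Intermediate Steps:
$u{\left(h \right)} = - \frac{11}{7}$ ($u{\left(h \right)} = 22 \left(- \frac{1}{14}\right) = - \frac{11}{7}$)
$N{\left(B \right)} = 1 - \frac{11}{7 B}$ ($N{\left(B \right)} = - \frac{11}{7 B} + \frac{B}{B} = - \frac{11}{7 B} + 1 = 1 - \frac{11}{7 B}$)
$- \frac{424255}{N{\left(355 \right)}} = - \frac{424255}{\frac{1}{355} \left(- \frac{11}{7} + 355\right)} = - \frac{424255}{\frac{1}{355} \cdot \frac{2474}{7}} = - \frac{424255}{\frac{2474}{2485}} = \left(-424255\right) \frac{2485}{2474} = - \frac{1054273675}{2474}$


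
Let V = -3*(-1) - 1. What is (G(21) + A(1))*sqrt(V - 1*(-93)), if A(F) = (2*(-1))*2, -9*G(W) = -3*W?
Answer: 3*sqrt(95) ≈ 29.240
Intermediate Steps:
V = 2 (V = 3 - 1 = 2)
G(W) = W/3 (G(W) = -(-1)*W/3 = W/3)
A(F) = -4 (A(F) = -2*2 = -4)
(G(21) + A(1))*sqrt(V - 1*(-93)) = ((1/3)*21 - 4)*sqrt(2 - 1*(-93)) = (7 - 4)*sqrt(2 + 93) = 3*sqrt(95)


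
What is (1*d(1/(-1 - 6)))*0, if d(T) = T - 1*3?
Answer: 0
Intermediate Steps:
d(T) = -3 + T (d(T) = T - 3 = -3 + T)
(1*d(1/(-1 - 6)))*0 = (1*(-3 + 1/(-1 - 6)))*0 = (1*(-3 + 1/(-7)))*0 = (1*(-3 - ⅐))*0 = (1*(-22/7))*0 = -22/7*0 = 0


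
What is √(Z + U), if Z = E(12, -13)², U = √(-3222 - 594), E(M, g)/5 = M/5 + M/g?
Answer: √(9216 + 1014*I*√106)/13 ≈ 8.2744 + 3.7328*I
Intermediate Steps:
E(M, g) = M + 5*M/g (E(M, g) = 5*(M/5 + M/g) = M + 5*M/g)
U = 6*I*√106 (U = √(-3816) = 6*I*√106 ≈ 61.774*I)
Z = 9216/169 (Z = (12*(5 - 13)/(-13))² = (12*(-1/13)*(-8))² = (96/13)² = 9216/169 ≈ 54.533)
√(Z + U) = √(9216/169 + 6*I*√106)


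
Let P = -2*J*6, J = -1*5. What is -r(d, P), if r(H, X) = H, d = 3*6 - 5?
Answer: -13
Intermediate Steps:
d = 13 (d = 18 - 5 = 13)
J = -5
P = 60 (P = -2*(-5)*6 = 10*6 = 60)
-r(d, P) = -1*13 = -13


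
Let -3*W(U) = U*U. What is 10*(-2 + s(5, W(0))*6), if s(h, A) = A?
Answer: -20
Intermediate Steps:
W(U) = -U²/3 (W(U) = -U*U/3 = -U²/3)
10*(-2 + s(5, W(0))*6) = 10*(-2 - ⅓*0²*6) = 10*(-2 - ⅓*0*6) = 10*(-2 + 0*6) = 10*(-2 + 0) = 10*(-2) = -20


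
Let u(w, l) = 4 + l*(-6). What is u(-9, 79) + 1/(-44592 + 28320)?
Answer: -7647841/16272 ≈ -470.00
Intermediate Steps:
u(w, l) = 4 - 6*l
u(-9, 79) + 1/(-44592 + 28320) = (4 - 6*79) + 1/(-44592 + 28320) = (4 - 474) + 1/(-16272) = -470 - 1/16272 = -7647841/16272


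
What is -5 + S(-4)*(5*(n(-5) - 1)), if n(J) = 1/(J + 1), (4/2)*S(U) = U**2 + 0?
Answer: -55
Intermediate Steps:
S(U) = U**2/2 (S(U) = (U**2 + 0)/2 = U**2/2)
n(J) = 1/(1 + J)
-5 + S(-4)*(5*(n(-5) - 1)) = -5 + ((1/2)*(-4)**2)*(5*(1/(1 - 5) - 1)) = -5 + ((1/2)*16)*(5*(1/(-4) - 1)) = -5 + 8*(5*(-1/4 - 1)) = -5 + 8*(5*(-5/4)) = -5 + 8*(-25/4) = -5 - 50 = -55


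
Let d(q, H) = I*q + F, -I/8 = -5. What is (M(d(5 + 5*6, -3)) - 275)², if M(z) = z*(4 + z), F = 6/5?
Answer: 2422340749032961/625 ≈ 3.8757e+12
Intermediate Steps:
F = 6/5 (F = 6*(⅕) = 6/5 ≈ 1.2000)
I = 40 (I = -8*(-5) = 40)
d(q, H) = 6/5 + 40*q (d(q, H) = 40*q + 6/5 = 6/5 + 40*q)
(M(d(5 + 5*6, -3)) - 275)² = ((6/5 + 40*(5 + 5*6))*(4 + (6/5 + 40*(5 + 5*6))) - 275)² = ((6/5 + 40*(5 + 30))*(4 + (6/5 + 40*(5 + 30))) - 275)² = ((6/5 + 40*35)*(4 + (6/5 + 40*35)) - 275)² = ((6/5 + 1400)*(4 + (6/5 + 1400)) - 275)² = (7006*(4 + 7006/5)/5 - 275)² = ((7006/5)*(7026/5) - 275)² = (49224156/25 - 275)² = (49217281/25)² = 2422340749032961/625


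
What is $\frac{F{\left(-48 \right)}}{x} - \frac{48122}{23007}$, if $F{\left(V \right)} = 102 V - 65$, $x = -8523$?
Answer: $- \frac{98668693}{65362887} \approx -1.5096$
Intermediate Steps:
$F{\left(V \right)} = -65 + 102 V$
$\frac{F{\left(-48 \right)}}{x} - \frac{48122}{23007} = \frac{-65 + 102 \left(-48\right)}{-8523} - \frac{48122}{23007} = \left(-65 - 4896\right) \left(- \frac{1}{8523}\right) - \frac{48122}{23007} = \left(-4961\right) \left(- \frac{1}{8523}\right) - \frac{48122}{23007} = \frac{4961}{8523} - \frac{48122}{23007} = - \frac{98668693}{65362887}$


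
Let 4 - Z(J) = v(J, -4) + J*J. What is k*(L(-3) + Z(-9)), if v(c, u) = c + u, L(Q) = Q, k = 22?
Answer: -1474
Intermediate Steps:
Z(J) = 8 - J - J² (Z(J) = 4 - ((J - 4) + J*J) = 4 - ((-4 + J) + J²) = 4 - (-4 + J + J²) = 4 + (4 - J - J²) = 8 - J - J²)
k*(L(-3) + Z(-9)) = 22*(-3 + (8 - 1*(-9) - 1*(-9)²)) = 22*(-3 + (8 + 9 - 1*81)) = 22*(-3 + (8 + 9 - 81)) = 22*(-3 - 64) = 22*(-67) = -1474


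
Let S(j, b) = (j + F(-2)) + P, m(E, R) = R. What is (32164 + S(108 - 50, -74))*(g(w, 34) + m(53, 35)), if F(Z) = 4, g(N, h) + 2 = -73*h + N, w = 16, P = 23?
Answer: -78461817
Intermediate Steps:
g(N, h) = -2 + N - 73*h (g(N, h) = -2 + (-73*h + N) = -2 + (N - 73*h) = -2 + N - 73*h)
S(j, b) = 27 + j (S(j, b) = (j + 4) + 23 = (4 + j) + 23 = 27 + j)
(32164 + S(108 - 50, -74))*(g(w, 34) + m(53, 35)) = (32164 + (27 + (108 - 50)))*((-2 + 16 - 73*34) + 35) = (32164 + (27 + 58))*((-2 + 16 - 2482) + 35) = (32164 + 85)*(-2468 + 35) = 32249*(-2433) = -78461817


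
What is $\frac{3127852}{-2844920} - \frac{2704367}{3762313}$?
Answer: $- \frac{374262807833}{205836144230} \approx -1.8183$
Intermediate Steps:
$\frac{3127852}{-2844920} - \frac{2704367}{3762313} = 3127852 \left(- \frac{1}{2844920}\right) - \frac{2704367}{3762313} = - \frac{60151}{54710} - \frac{2704367}{3762313} = - \frac{374262807833}{205836144230}$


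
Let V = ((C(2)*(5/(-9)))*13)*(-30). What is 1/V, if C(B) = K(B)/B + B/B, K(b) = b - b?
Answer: 3/650 ≈ 0.0046154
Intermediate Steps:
K(b) = 0
C(B) = 1 (C(B) = 0/B + B/B = 0 + 1 = 1)
V = 650/3 (V = ((1*(5/(-9)))*13)*(-30) = ((1*(5*(-⅑)))*13)*(-30) = ((1*(-5/9))*13)*(-30) = -5/9*13*(-30) = -65/9*(-30) = 650/3 ≈ 216.67)
1/V = 1/(650/3) = 3/650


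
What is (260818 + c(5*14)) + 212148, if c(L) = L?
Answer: 473036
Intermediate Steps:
(260818 + c(5*14)) + 212148 = (260818 + 5*14) + 212148 = (260818 + 70) + 212148 = 260888 + 212148 = 473036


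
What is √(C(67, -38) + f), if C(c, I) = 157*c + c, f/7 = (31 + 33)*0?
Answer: √10586 ≈ 102.89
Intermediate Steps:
f = 0 (f = 7*((31 + 33)*0) = 7*(64*0) = 7*0 = 0)
C(c, I) = 158*c
√(C(67, -38) + f) = √(158*67 + 0) = √(10586 + 0) = √10586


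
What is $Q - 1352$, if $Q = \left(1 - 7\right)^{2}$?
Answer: $-1316$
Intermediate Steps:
$Q = 36$ ($Q = \left(-6\right)^{2} = 36$)
$Q - 1352 = 36 - 1352 = -1316$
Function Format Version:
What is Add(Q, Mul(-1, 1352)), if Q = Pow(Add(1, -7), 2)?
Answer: -1316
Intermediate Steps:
Q = 36 (Q = Pow(-6, 2) = 36)
Add(Q, Mul(-1, 1352)) = Add(36, Mul(-1, 1352)) = Add(36, -1352) = -1316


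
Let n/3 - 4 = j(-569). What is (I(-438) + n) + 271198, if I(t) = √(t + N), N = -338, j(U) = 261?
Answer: 271993 + 2*I*√194 ≈ 2.7199e+5 + 27.857*I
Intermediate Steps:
n = 795 (n = 12 + 3*261 = 12 + 783 = 795)
I(t) = √(-338 + t) (I(t) = √(t - 338) = √(-338 + t))
(I(-438) + n) + 271198 = (√(-338 - 438) + 795) + 271198 = (√(-776) + 795) + 271198 = (2*I*√194 + 795) + 271198 = (795 + 2*I*√194) + 271198 = 271993 + 2*I*√194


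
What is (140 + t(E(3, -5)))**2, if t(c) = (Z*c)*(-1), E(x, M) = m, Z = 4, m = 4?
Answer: 15376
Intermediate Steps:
E(x, M) = 4
t(c) = -4*c (t(c) = (4*c)*(-1) = -4*c)
(140 + t(E(3, -5)))**2 = (140 - 4*4)**2 = (140 - 16)**2 = 124**2 = 15376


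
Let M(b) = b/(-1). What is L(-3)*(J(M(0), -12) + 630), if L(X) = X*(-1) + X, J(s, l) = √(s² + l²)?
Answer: 0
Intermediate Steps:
M(b) = -b (M(b) = b*(-1) = -b)
J(s, l) = √(l² + s²)
L(X) = 0 (L(X) = -X + X = 0)
L(-3)*(J(M(0), -12) + 630) = 0*(√((-12)² + (-1*0)²) + 630) = 0*(√(144 + 0²) + 630) = 0*(√(144 + 0) + 630) = 0*(√144 + 630) = 0*(12 + 630) = 0*642 = 0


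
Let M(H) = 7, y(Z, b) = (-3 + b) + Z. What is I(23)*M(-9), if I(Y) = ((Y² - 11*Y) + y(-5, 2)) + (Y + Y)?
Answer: 2212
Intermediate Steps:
y(Z, b) = -3 + Z + b
I(Y) = -6 + Y² - 9*Y (I(Y) = ((Y² - 11*Y) + (-3 - 5 + 2)) + (Y + Y) = ((Y² - 11*Y) - 6) + 2*Y = (-6 + Y² - 11*Y) + 2*Y = -6 + Y² - 9*Y)
I(23)*M(-9) = (-6 + 23² - 9*23)*7 = (-6 + 529 - 207)*7 = 316*7 = 2212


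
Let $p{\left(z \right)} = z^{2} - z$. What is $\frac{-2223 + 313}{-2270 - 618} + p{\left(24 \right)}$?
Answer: $\frac{798043}{1444} \approx 552.66$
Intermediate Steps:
$\frac{-2223 + 313}{-2270 - 618} + p{\left(24 \right)} = \frac{-2223 + 313}{-2270 - 618} + 24 \left(-1 + 24\right) = - \frac{1910}{-2888} + 24 \cdot 23 = \left(-1910\right) \left(- \frac{1}{2888}\right) + 552 = \frac{955}{1444} + 552 = \frac{798043}{1444}$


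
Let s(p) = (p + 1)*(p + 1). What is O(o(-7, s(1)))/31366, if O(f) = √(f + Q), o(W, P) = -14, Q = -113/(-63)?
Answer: I*√5383/658686 ≈ 0.00011139*I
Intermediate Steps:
Q = 113/63 (Q = -113*(-1/63) = 113/63 ≈ 1.7937)
s(p) = (1 + p)² (s(p) = (1 + p)*(1 + p) = (1 + p)²)
O(f) = √(113/63 + f) (O(f) = √(f + 113/63) = √(113/63 + f))
O(o(-7, s(1)))/31366 = (√(791 + 441*(-14))/21)/31366 = (√(791 - 6174)/21)*(1/31366) = (√(-5383)/21)*(1/31366) = ((I*√5383)/21)*(1/31366) = (I*√5383/21)*(1/31366) = I*√5383/658686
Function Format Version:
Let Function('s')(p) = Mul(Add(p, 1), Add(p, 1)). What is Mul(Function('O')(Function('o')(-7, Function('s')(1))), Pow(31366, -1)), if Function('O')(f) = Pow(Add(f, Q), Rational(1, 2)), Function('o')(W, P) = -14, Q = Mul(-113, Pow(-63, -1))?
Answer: Mul(Rational(1, 658686), I, Pow(5383, Rational(1, 2))) ≈ Mul(0.00011139, I)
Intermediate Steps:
Q = Rational(113, 63) (Q = Mul(-113, Rational(-1, 63)) = Rational(113, 63) ≈ 1.7937)
Function('s')(p) = Pow(Add(1, p), 2) (Function('s')(p) = Mul(Add(1, p), Add(1, p)) = Pow(Add(1, p), 2))
Function('O')(f) = Pow(Add(Rational(113, 63), f), Rational(1, 2)) (Function('O')(f) = Pow(Add(f, Rational(113, 63)), Rational(1, 2)) = Pow(Add(Rational(113, 63), f), Rational(1, 2)))
Mul(Function('O')(Function('o')(-7, Function('s')(1))), Pow(31366, -1)) = Mul(Mul(Rational(1, 21), Pow(Add(791, Mul(441, -14)), Rational(1, 2))), Pow(31366, -1)) = Mul(Mul(Rational(1, 21), Pow(Add(791, -6174), Rational(1, 2))), Rational(1, 31366)) = Mul(Mul(Rational(1, 21), Pow(-5383, Rational(1, 2))), Rational(1, 31366)) = Mul(Mul(Rational(1, 21), Mul(I, Pow(5383, Rational(1, 2)))), Rational(1, 31366)) = Mul(Mul(Rational(1, 21), I, Pow(5383, Rational(1, 2))), Rational(1, 31366)) = Mul(Rational(1, 658686), I, Pow(5383, Rational(1, 2)))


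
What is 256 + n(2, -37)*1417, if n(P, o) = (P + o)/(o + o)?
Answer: 68539/74 ≈ 926.20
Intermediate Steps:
n(P, o) = (P + o)/(2*o) (n(P, o) = (P + o)/((2*o)) = (P + o)*(1/(2*o)) = (P + o)/(2*o))
256 + n(2, -37)*1417 = 256 + ((1/2)*(2 - 37)/(-37))*1417 = 256 + ((1/2)*(-1/37)*(-35))*1417 = 256 + (35/74)*1417 = 256 + 49595/74 = 68539/74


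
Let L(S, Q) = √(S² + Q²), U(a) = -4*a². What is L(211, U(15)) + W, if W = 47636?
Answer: 47636 + √854521 ≈ 48560.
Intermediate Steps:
L(S, Q) = √(Q² + S²)
L(211, U(15)) + W = √((-4*15²)² + 211²) + 47636 = √((-4*225)² + 44521) + 47636 = √((-900)² + 44521) + 47636 = √(810000 + 44521) + 47636 = √854521 + 47636 = 47636 + √854521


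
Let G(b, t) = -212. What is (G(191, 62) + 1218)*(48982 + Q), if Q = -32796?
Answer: 16283116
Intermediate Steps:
(G(191, 62) + 1218)*(48982 + Q) = (-212 + 1218)*(48982 - 32796) = 1006*16186 = 16283116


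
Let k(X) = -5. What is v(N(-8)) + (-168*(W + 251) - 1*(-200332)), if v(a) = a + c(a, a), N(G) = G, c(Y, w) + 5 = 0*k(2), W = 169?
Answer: 129759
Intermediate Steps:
c(Y, w) = -5 (c(Y, w) = -5 + 0*(-5) = -5 + 0 = -5)
v(a) = -5 + a (v(a) = a - 5 = -5 + a)
v(N(-8)) + (-168*(W + 251) - 1*(-200332)) = (-5 - 8) + (-168*(169 + 251) - 1*(-200332)) = -13 + (-168*420 + 200332) = -13 + (-70560 + 200332) = -13 + 129772 = 129759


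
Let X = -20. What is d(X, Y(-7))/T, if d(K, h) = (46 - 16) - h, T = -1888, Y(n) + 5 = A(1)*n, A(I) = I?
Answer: -21/944 ≈ -0.022246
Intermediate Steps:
Y(n) = -5 + n (Y(n) = -5 + 1*n = -5 + n)
d(K, h) = 30 - h
d(X, Y(-7))/T = (30 - (-5 - 7))/(-1888) = (30 - 1*(-12))*(-1/1888) = (30 + 12)*(-1/1888) = 42*(-1/1888) = -21/944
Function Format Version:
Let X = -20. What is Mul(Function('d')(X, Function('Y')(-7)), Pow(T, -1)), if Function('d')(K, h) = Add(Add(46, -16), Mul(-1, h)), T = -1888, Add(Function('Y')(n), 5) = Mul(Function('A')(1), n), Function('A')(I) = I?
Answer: Rational(-21, 944) ≈ -0.022246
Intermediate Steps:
Function('Y')(n) = Add(-5, n) (Function('Y')(n) = Add(-5, Mul(1, n)) = Add(-5, n))
Function('d')(K, h) = Add(30, Mul(-1, h))
Mul(Function('d')(X, Function('Y')(-7)), Pow(T, -1)) = Mul(Add(30, Mul(-1, Add(-5, -7))), Pow(-1888, -1)) = Mul(Add(30, Mul(-1, -12)), Rational(-1, 1888)) = Mul(Add(30, 12), Rational(-1, 1888)) = Mul(42, Rational(-1, 1888)) = Rational(-21, 944)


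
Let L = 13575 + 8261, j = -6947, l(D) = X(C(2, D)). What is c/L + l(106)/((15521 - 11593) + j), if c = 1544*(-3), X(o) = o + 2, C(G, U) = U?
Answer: -4085574/16480721 ≈ -0.24790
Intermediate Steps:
X(o) = 2 + o
l(D) = 2 + D
c = -4632
L = 21836
c/L + l(106)/((15521 - 11593) + j) = -4632/21836 + (2 + 106)/((15521 - 11593) - 6947) = -4632*1/21836 + 108/(3928 - 6947) = -1158/5459 + 108/(-3019) = -1158/5459 + 108*(-1/3019) = -1158/5459 - 108/3019 = -4085574/16480721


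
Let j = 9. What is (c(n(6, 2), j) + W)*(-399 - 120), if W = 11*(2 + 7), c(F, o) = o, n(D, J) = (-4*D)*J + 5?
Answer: -56052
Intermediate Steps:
n(D, J) = 5 - 4*D*J (n(D, J) = -4*D*J + 5 = 5 - 4*D*J)
W = 99 (W = 11*9 = 99)
(c(n(6, 2), j) + W)*(-399 - 120) = (9 + 99)*(-399 - 120) = 108*(-519) = -56052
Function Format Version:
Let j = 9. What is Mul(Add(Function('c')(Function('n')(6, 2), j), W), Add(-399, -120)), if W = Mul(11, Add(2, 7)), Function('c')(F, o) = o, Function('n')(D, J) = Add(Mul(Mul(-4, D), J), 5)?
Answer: -56052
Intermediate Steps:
Function('n')(D, J) = Add(5, Mul(-4, D, J)) (Function('n')(D, J) = Add(Mul(-4, D, J), 5) = Add(5, Mul(-4, D, J)))
W = 99 (W = Mul(11, 9) = 99)
Mul(Add(Function('c')(Function('n')(6, 2), j), W), Add(-399, -120)) = Mul(Add(9, 99), Add(-399, -120)) = Mul(108, -519) = -56052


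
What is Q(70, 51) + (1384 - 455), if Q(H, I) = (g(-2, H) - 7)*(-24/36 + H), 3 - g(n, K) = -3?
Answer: 2579/3 ≈ 859.67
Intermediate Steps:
g(n, K) = 6 (g(n, K) = 3 - 1*(-3) = 3 + 3 = 6)
Q(H, I) = ⅔ - H (Q(H, I) = (6 - 7)*(-24/36 + H) = -(-24*1/36 + H) = -(-⅔ + H) = ⅔ - H)
Q(70, 51) + (1384 - 455) = (⅔ - 1*70) + (1384 - 455) = (⅔ - 70) + 929 = -208/3 + 929 = 2579/3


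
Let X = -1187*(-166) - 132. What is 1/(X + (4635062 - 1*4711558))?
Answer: 1/120414 ≈ 8.3047e-6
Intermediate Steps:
X = 196910 (X = 197042 - 132 = 196910)
1/(X + (4635062 - 1*4711558)) = 1/(196910 + (4635062 - 1*4711558)) = 1/(196910 + (4635062 - 4711558)) = 1/(196910 - 76496) = 1/120414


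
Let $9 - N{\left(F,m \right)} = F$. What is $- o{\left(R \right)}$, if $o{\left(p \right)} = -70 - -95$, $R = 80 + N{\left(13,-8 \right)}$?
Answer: $-25$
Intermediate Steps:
$N{\left(F,m \right)} = 9 - F$
$R = 76$ ($R = 80 + \left(9 - 13\right) = 80 - 4 = 76$)
$o{\left(p \right)} = 25$ ($o{\left(p \right)} = -70 + 95 = 25$)
$- o{\left(R \right)} = \left(-1\right) 25 = -25$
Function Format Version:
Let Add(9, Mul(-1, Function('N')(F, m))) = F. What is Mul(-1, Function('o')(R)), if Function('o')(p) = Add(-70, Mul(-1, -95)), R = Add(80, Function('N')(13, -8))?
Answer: -25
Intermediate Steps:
Function('N')(F, m) = Add(9, Mul(-1, F))
R = 76 (R = Add(80, Add(9, Mul(-1, 13))) = Add(80, Add(9, -13)) = Add(80, -4) = 76)
Function('o')(p) = 25 (Function('o')(p) = Add(-70, 95) = 25)
Mul(-1, Function('o')(R)) = Mul(-1, 25) = -25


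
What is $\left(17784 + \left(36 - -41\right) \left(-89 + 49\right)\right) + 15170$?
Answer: $29874$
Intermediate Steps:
$\left(17784 + \left(36 - -41\right) \left(-89 + 49\right)\right) + 15170 = \left(17784 + \left(36 + 41\right) \left(-40\right)\right) + 15170 = \left(17784 + 77 \left(-40\right)\right) + 15170 = \left(17784 - 3080\right) + 15170 = 14704 + 15170 = 29874$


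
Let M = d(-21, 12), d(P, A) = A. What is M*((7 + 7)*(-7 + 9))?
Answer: 336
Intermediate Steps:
M = 12
M*((7 + 7)*(-7 + 9)) = 12*((7 + 7)*(-7 + 9)) = 12*(14*2) = 12*28 = 336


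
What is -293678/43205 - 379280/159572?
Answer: -15812394554/1723577065 ≈ -9.1742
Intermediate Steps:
-293678/43205 - 379280/159572 = -293678*1/43205 - 379280*1/159572 = -293678/43205 - 94820/39893 = -15812394554/1723577065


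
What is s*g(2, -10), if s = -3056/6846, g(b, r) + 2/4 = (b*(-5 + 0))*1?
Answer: 764/163 ≈ 4.6871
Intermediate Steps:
g(b, r) = -½ - 5*b (g(b, r) = -½ + (b*(-5 + 0))*1 = -½ + (b*(-5))*1 = -½ - 5*b*1 = -½ - 5*b)
s = -1528/3423 (s = -3056*1/6846 = -1528/3423 ≈ -0.44639)
s*g(2, -10) = -1528*(-½ - 5*2)/3423 = -1528*(-½ - 10)/3423 = -1528/3423*(-21/2) = 764/163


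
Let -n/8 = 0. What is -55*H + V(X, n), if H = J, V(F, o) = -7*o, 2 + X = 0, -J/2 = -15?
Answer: -1650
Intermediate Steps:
J = 30 (J = -2*(-15) = 30)
n = 0 (n = -8*0 = 0)
X = -2 (X = -2 + 0 = -2)
H = 30
-55*H + V(X, n) = -55*30 - 7*0 = -1650 + 0 = -1650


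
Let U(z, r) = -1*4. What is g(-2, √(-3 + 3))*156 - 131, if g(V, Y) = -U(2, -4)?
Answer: 493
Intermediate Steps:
U(z, r) = -4
g(V, Y) = 4 (g(V, Y) = -1*(-4) = 4)
g(-2, √(-3 + 3))*156 - 131 = 4*156 - 131 = 624 - 131 = 493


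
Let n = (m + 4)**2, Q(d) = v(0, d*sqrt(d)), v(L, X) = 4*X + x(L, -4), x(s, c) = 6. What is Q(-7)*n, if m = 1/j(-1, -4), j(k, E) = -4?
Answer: 675/8 - 1575*I*sqrt(7)/4 ≈ 84.375 - 1041.8*I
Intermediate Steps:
v(L, X) = 6 + 4*X (v(L, X) = 4*X + 6 = 6 + 4*X)
Q(d) = 6 + 4*d**(3/2) (Q(d) = 6 + 4*(d*sqrt(d)) = 6 + 4*d**(3/2))
m = -1/4 (m = 1/(-4) = -1/4 ≈ -0.25000)
n = 225/16 (n = (-1/4 + 4)**2 = (15/4)**2 = 225/16 ≈ 14.063)
Q(-7)*n = (6 + 4*(-7)**(3/2))*(225/16) = (6 + 4*(-7*I*sqrt(7)))*(225/16) = (6 - 28*I*sqrt(7))*(225/16) = 675/8 - 1575*I*sqrt(7)/4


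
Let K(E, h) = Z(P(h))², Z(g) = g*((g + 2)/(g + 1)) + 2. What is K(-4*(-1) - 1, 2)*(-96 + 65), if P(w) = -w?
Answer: -124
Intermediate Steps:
Z(g) = 2 + g*(2 + g)/(1 + g) (Z(g) = g*((2 + g)/(1 + g)) + 2 = g*(2 + g)/(1 + g) + 2 = 2 + g*(2 + g)/(1 + g))
K(E, h) = (2 + h² - 4*h)²/(1 - h)² (K(E, h) = ((2 + (-h)² + 4*(-h))/(1 - h))² = ((2 + h² - 4*h)/(1 - h))² = (2 + h² - 4*h)²/(1 - h)²)
K(-4*(-1) - 1, 2)*(-96 + 65) = ((2 + 2² - 4*2)²/(-1 + 2)²)*(-96 + 65) = ((2 + 4 - 8)²/1²)*(-31) = (1*(-2)²)*(-31) = (1*4)*(-31) = 4*(-31) = -124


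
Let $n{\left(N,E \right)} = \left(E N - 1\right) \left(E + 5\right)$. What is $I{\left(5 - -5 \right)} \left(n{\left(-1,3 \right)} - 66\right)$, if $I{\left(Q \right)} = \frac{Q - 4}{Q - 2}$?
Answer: $- \frac{147}{2} \approx -73.5$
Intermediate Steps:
$I{\left(Q \right)} = \frac{-4 + Q}{-2 + Q}$
$n{\left(N,E \right)} = \left(-1 + E N\right) \left(5 + E\right)$
$I{\left(5 - -5 \right)} \left(n{\left(-1,3 \right)} - 66\right) = \frac{-4 + \left(5 - -5\right)}{-2 + \left(5 - -5\right)} \left(\left(-5 - 3 - 3^{2} + 5 \cdot 3 \left(-1\right)\right) - 66\right) = \frac{-4 + \left(5 + 5\right)}{-2 + \left(5 + 5\right)} \left(\left(-5 - 3 - 9 - 15\right) - 66\right) = \frac{-4 + 10}{-2 + 10} \left(\left(-5 - 3 - 9 - 15\right) - 66\right) = \frac{1}{8} \cdot 6 \left(-32 - 66\right) = \frac{1}{8} \cdot 6 \left(-98\right) = \frac{3}{4} \left(-98\right) = - \frac{147}{2}$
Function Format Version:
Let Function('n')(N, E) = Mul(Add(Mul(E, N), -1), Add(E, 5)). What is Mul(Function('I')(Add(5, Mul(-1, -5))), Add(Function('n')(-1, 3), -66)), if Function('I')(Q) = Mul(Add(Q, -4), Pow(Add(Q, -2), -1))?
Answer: Rational(-147, 2) ≈ -73.500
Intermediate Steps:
Function('I')(Q) = Mul(Pow(Add(-2, Q), -1), Add(-4, Q)) (Function('I')(Q) = Mul(Add(-4, Q), Pow(Add(-2, Q), -1)) = Mul(Pow(Add(-2, Q), -1), Add(-4, Q)))
Function('n')(N, E) = Mul(Add(-1, Mul(E, N)), Add(5, E))
Mul(Function('I')(Add(5, Mul(-1, -5))), Add(Function('n')(-1, 3), -66)) = Mul(Mul(Pow(Add(-2, Add(5, Mul(-1, -5))), -1), Add(-4, Add(5, Mul(-1, -5)))), Add(Add(-5, Mul(-1, 3), Mul(-1, Pow(3, 2)), Mul(5, 3, -1)), -66)) = Mul(Mul(Pow(Add(-2, Add(5, 5)), -1), Add(-4, Add(5, 5))), Add(Add(-5, -3, Mul(-1, 9), -15), -66)) = Mul(Mul(Pow(Add(-2, 10), -1), Add(-4, 10)), Add(Add(-5, -3, -9, -15), -66)) = Mul(Mul(Pow(8, -1), 6), Add(-32, -66)) = Mul(Mul(Rational(1, 8), 6), -98) = Mul(Rational(3, 4), -98) = Rational(-147, 2)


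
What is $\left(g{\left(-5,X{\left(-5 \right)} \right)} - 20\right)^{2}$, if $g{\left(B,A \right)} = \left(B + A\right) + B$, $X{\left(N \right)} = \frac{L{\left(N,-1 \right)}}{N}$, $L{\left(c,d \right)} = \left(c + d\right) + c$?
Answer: $\frac{19321}{25} \approx 772.84$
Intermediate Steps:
$L{\left(c,d \right)} = d + 2 c$
$X{\left(N \right)} = \frac{-1 + 2 N}{N}$
$g{\left(B,A \right)} = A + 2 B$ ($g{\left(B,A \right)} = \left(A + B\right) + B = A + 2 B$)
$\left(g{\left(-5,X{\left(-5 \right)} \right)} - 20\right)^{2} = \left(\left(\left(2 - \frac{1}{-5}\right) + 2 \left(-5\right)\right) - 20\right)^{2} = \left(\left(\left(2 - - \frac{1}{5}\right) - 10\right) - 20\right)^{2} = \left(\left(\left(2 + \frac{1}{5}\right) - 10\right) - 20\right)^{2} = \left(\left(\frac{11}{5} - 10\right) - 20\right)^{2} = \left(- \frac{39}{5} - 20\right)^{2} = \left(- \frac{139}{5}\right)^{2} = \frac{19321}{25}$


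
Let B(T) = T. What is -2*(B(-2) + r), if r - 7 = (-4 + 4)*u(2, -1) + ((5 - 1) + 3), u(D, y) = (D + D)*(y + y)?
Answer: -24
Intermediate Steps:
u(D, y) = 4*D*y (u(D, y) = (2*D)*(2*y) = 4*D*y)
r = 14 (r = 7 + ((-4 + 4)*(4*2*(-1)) + ((5 - 1) + 3)) = 7 + (0*(-8) + (4 + 3)) = 7 + (0 + 7) = 7 + 7 = 14)
-2*(B(-2) + r) = -2*(-2 + 14) = -2*12 = -24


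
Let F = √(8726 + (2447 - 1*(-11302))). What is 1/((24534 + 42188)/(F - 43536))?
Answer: -21768/33361 + 5*√899/66722 ≈ -0.65025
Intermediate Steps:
F = 5*√899 (F = √(8726 + (2447 + 11302)) = √(8726 + 13749) = √22475 = 5*√899 ≈ 149.92)
1/((24534 + 42188)/(F - 43536)) = 1/((24534 + 42188)/(5*√899 - 43536)) = 1/(66722/(-43536 + 5*√899)) = -21768/33361 + 5*√899/66722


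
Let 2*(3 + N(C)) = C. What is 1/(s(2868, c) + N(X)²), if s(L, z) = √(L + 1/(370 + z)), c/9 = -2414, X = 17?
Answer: -2584076/166827729 + 8*√327008448373/166827729 ≈ 0.011933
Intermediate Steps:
N(C) = -3 + C/2
c = -21726 (c = 9*(-2414) = -21726)
1/(s(2868, c) + N(X)²) = 1/(√((1 + 2868*(370 - 21726))/(370 - 21726)) + (-3 + (½)*17)²) = 1/(√((1 + 2868*(-21356))/(-21356)) + (-3 + 17/2)²) = 1/(√(-(1 - 61249008)/21356) + (11/2)²) = 1/(√(-1/21356*(-61249007)) + 121/4) = 1/(√(61249007/21356) + 121/4) = 1/(√327008448373/10678 + 121/4) = 1/(121/4 + √327008448373/10678)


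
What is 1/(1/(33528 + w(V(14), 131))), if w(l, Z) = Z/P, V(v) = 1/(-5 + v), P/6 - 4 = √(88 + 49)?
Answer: 12170402/363 + 131*√137/726 ≈ 33529.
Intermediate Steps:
P = 24 + 6*√137 (P = 24 + 6*√(88 + 49) = 24 + 6*√137 ≈ 94.228)
w(l, Z) = Z/(24 + 6*√137)
1/(1/(33528 + w(V(14), 131))) = 1/(1/(33528 + (-2/363*131 + (1/726)*131*√137))) = 1/(1/(33528 + (-262/363 + 131*√137/726))) = 1/(1/(12170402/363 + 131*√137/726)) = 12170402/363 + 131*√137/726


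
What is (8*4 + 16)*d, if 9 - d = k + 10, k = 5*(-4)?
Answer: 912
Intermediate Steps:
k = -20
d = 19 (d = 9 - (-20 + 10) = 9 - 1*(-10) = 9 + 10 = 19)
(8*4 + 16)*d = (8*4 + 16)*19 = (32 + 16)*19 = 48*19 = 912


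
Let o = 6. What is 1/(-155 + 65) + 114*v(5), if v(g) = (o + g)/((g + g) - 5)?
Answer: 22571/90 ≈ 250.79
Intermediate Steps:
v(g) = (6 + g)/(-5 + 2*g) (v(g) = (6 + g)/((g + g) - 5) = (6 + g)/(2*g - 5) = (6 + g)/(-5 + 2*g))
1/(-155 + 65) + 114*v(5) = 1/(-155 + 65) + 114*((6 + 5)/(-5 + 2*5)) = 1/(-90) + 114*(11/(-5 + 10)) = -1/90 + 114*(11/5) = -1/90 + 1254/5 = 22571/90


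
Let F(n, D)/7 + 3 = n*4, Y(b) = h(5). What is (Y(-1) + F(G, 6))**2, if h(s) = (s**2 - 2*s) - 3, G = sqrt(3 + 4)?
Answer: 5569 - 504*sqrt(7) ≈ 4235.5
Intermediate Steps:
G = sqrt(7) ≈ 2.6458
h(s) = -3 + s**2 - 2*s
Y(b) = 12 (Y(b) = -3 + 5**2 - 2*5 = -3 + 25 - 10 = 12)
F(n, D) = -21 + 28*n (F(n, D) = -21 + 7*(n*4) = -21 + 7*(4*n) = -21 + 28*n)
(Y(-1) + F(G, 6))**2 = (12 + (-21 + 28*sqrt(7)))**2 = (-9 + 28*sqrt(7))**2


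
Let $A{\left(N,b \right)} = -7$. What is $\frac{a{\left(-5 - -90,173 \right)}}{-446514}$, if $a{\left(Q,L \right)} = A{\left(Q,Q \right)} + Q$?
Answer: $- \frac{13}{74419} \approx -0.00017469$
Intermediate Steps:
$a{\left(Q,L \right)} = -7 + Q$
$\frac{a{\left(-5 - -90,173 \right)}}{-446514} = \frac{-7 - -85}{-446514} = \left(-7 + \left(-5 + 90\right)\right) \left(- \frac{1}{446514}\right) = \left(-7 + 85\right) \left(- \frac{1}{446514}\right) = 78 \left(- \frac{1}{446514}\right) = - \frac{13}{74419}$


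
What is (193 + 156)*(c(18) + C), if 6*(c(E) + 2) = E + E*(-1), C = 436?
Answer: 151466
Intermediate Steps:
c(E) = -2 (c(E) = -2 + (E + E*(-1))/6 = -2 + (E - E)/6 = -2 + (1/6)*0 = -2 + 0 = -2)
(193 + 156)*(c(18) + C) = (193 + 156)*(-2 + 436) = 349*434 = 151466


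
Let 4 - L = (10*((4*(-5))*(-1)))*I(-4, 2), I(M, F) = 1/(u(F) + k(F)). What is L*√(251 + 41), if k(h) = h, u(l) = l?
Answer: -92*√73 ≈ -786.05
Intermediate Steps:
I(M, F) = 1/(2*F) (I(M, F) = 1/(F + F) = 1/(2*F))
L = -46 (L = 4 - 10*((4*(-5))*(-1))*(½)/2 = 4 - 10*(-20*(-1))*(½)*(½) = 4 - 10*20/4 = 4 - 200/4 = 4 - 1*50 = 4 - 50 = -46)
L*√(251 + 41) = -46*√(251 + 41) = -92*√73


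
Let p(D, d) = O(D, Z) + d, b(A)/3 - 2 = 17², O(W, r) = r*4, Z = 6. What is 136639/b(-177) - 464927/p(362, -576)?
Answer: 160435333/160632 ≈ 998.78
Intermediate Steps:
O(W, r) = 4*r
b(A) = 873 (b(A) = 6 + 3*17² = 6 + 3*289 = 6 + 867 = 873)
p(D, d) = 24 + d (p(D, d) = 4*6 + d = 24 + d)
136639/b(-177) - 464927/p(362, -576) = 136639/873 - 464927/(24 - 576) = 136639*(1/873) - 464927/(-552) = 136639/873 - 464927*(-1/552) = 136639/873 + 464927/552 = 160435333/160632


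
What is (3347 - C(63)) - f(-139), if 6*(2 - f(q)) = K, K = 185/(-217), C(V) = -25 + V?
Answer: 4305529/1302 ≈ 3306.9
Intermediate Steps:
K = -185/217 (K = 185*(-1/217) = -185/217 ≈ -0.85253)
f(q) = 2789/1302 (f(q) = 2 - 1/6*(-185/217) = 2 + 185/1302 = 2789/1302)
(3347 - C(63)) - f(-139) = (3347 - (-25 + 63)) - 1*2789/1302 = (3347 - 1*38) - 2789/1302 = (3347 - 38) - 2789/1302 = 3309 - 2789/1302 = 4305529/1302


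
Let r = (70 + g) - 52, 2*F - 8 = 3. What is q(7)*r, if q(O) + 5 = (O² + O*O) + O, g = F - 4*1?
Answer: 1950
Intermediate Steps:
F = 11/2 (F = 4 + (½)*3 = 4 + 3/2 = 11/2 ≈ 5.5000)
g = 3/2 (g = 11/2 - 4*1 = 11/2 - 4 = 3/2 ≈ 1.5000)
q(O) = -5 + O + 2*O² (q(O) = -5 + ((O² + O*O) + O) = -5 + ((O² + O²) + O) = -5 + (2*O² + O) = -5 + (O + 2*O²) = -5 + O + 2*O²)
r = 39/2 (r = (70 + 3/2) - 52 = 143/2 - 52 = 39/2 ≈ 19.500)
q(7)*r = (-5 + 7 + 2*7²)*(39/2) = (-5 + 7 + 2*49)*(39/2) = (-5 + 7 + 98)*(39/2) = 100*(39/2) = 1950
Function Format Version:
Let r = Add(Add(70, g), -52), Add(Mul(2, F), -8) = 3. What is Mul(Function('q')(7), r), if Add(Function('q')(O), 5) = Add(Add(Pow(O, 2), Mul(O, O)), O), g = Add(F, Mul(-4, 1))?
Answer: 1950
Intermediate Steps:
F = Rational(11, 2) (F = Add(4, Mul(Rational(1, 2), 3)) = Add(4, Rational(3, 2)) = Rational(11, 2) ≈ 5.5000)
g = Rational(3, 2) (g = Add(Rational(11, 2), Mul(-4, 1)) = Add(Rational(11, 2), -4) = Rational(3, 2) ≈ 1.5000)
Function('q')(O) = Add(-5, O, Mul(2, Pow(O, 2))) (Function('q')(O) = Add(-5, Add(Add(Pow(O, 2), Mul(O, O)), O)) = Add(-5, Add(Add(Pow(O, 2), Pow(O, 2)), O)) = Add(-5, Add(Mul(2, Pow(O, 2)), O)) = Add(-5, Add(O, Mul(2, Pow(O, 2)))) = Add(-5, O, Mul(2, Pow(O, 2))))
r = Rational(39, 2) (r = Add(Add(70, Rational(3, 2)), -52) = Add(Rational(143, 2), -52) = Rational(39, 2) ≈ 19.500)
Mul(Function('q')(7), r) = Mul(Add(-5, 7, Mul(2, Pow(7, 2))), Rational(39, 2)) = Mul(Add(-5, 7, Mul(2, 49)), Rational(39, 2)) = Mul(Add(-5, 7, 98), Rational(39, 2)) = Mul(100, Rational(39, 2)) = 1950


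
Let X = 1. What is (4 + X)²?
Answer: 25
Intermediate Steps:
(4 + X)² = (4 + 1)² = 5² = 25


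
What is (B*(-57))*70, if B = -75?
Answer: 299250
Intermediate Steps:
(B*(-57))*70 = -75*(-57)*70 = 4275*70 = 299250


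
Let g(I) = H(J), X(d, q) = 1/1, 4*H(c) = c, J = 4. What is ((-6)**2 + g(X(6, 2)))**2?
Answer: 1369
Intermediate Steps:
H(c) = c/4
X(d, q) = 1
g(I) = 1 (g(I) = (1/4)*4 = 1)
((-6)**2 + g(X(6, 2)))**2 = ((-6)**2 + 1)**2 = (36 + 1)**2 = 37**2 = 1369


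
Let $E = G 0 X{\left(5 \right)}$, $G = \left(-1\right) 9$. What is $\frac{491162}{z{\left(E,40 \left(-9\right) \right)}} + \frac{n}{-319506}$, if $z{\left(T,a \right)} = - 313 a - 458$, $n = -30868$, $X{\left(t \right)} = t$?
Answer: $\frac{3645301697}{814900053} \approx 4.4733$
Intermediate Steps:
$G = -9$
$E = 0$ ($E = \left(-9\right) 0 \cdot 5 = 0 \cdot 5 = 0$)
$z{\left(T,a \right)} = -458 - 313 a$
$\frac{491162}{z{\left(E,40 \left(-9\right) \right)}} + \frac{n}{-319506} = \frac{491162}{-458 - 313 \cdot 40 \left(-9\right)} - \frac{30868}{-319506} = \frac{491162}{-458 - -112680} - - \frac{15434}{159753} = \frac{491162}{-458 + 112680} + \frac{15434}{159753} = \frac{491162}{112222} + \frac{15434}{159753} = 491162 \cdot \frac{1}{112222} + \frac{15434}{159753} = \frac{245581}{56111} + \frac{15434}{159753} = \frac{3645301697}{814900053}$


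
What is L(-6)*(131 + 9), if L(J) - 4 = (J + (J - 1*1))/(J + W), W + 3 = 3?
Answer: 2590/3 ≈ 863.33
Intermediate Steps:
W = 0 (W = -3 + 3 = 0)
L(J) = 4 + (-1 + 2*J)/J (L(J) = 4 + (J + (J - 1*1))/(J + 0) = 4 + (J + (J - 1))/J = 4 + (J + (-1 + J))/J = 4 + (-1 + 2*J)/J)
L(-6)*(131 + 9) = (6 - 1/(-6))*(131 + 9) = (6 - 1*(-⅙))*140 = (6 + ⅙)*140 = (37/6)*140 = 2590/3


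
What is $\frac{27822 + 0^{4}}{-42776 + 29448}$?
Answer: $- \frac{13911}{6664} \approx -2.0875$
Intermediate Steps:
$\frac{27822 + 0^{4}}{-42776 + 29448} = \frac{27822 + 0}{-13328} = 27822 \left(- \frac{1}{13328}\right) = - \frac{13911}{6664}$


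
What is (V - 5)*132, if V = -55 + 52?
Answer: -1056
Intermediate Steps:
V = -3
(V - 5)*132 = (-3 - 5)*132 = -8*132 = -1056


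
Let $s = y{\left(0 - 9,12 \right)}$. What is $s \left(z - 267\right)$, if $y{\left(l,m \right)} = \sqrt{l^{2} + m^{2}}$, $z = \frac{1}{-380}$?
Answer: $- \frac{304383}{76} \approx -4005.0$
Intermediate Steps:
$z = - \frac{1}{380} \approx -0.0026316$
$s = 15$ ($s = \sqrt{\left(0 - 9\right)^{2} + 12^{2}} = \sqrt{\left(-9\right)^{2} + 144} = \sqrt{81 + 144} = \sqrt{225} = 15$)
$s \left(z - 267\right) = 15 \left(- \frac{1}{380} - 267\right) = 15 \left(- \frac{101461}{380}\right) = - \frac{304383}{76}$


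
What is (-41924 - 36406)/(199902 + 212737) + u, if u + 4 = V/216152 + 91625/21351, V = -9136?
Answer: 14109977427353/238044287653491 ≈ 0.059275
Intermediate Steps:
u = 143702357/576882669 (u = -4 + (-9136/216152 + 91625/21351) = -4 + (-9136*1/216152 + 91625*(1/21351)) = -4 + (-1142/27019 + 91625/21351) = -4 + 2451233033/576882669 = 143702357/576882669 ≈ 0.24910)
(-41924 - 36406)/(199902 + 212737) + u = (-41924 - 36406)/(199902 + 212737) + 143702357/576882669 = -78330/412639 + 143702357/576882669 = 14109977427353/238044287653491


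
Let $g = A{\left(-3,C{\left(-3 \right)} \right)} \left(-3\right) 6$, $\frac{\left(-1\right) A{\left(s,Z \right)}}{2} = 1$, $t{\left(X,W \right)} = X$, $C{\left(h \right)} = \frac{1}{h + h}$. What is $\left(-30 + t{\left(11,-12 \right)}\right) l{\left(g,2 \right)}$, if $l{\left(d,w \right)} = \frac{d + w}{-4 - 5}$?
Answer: $\frac{722}{9} \approx 80.222$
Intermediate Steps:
$C{\left(h \right)} = \frac{1}{2 h}$
$A{\left(s,Z \right)} = -2$ ($A{\left(s,Z \right)} = \left(-2\right) 1 = -2$)
$g = 36$ ($g = \left(-2\right) \left(-3\right) 6 = 6 \cdot 6 = 36$)
$l{\left(d,w \right)} = - \frac{d}{9} - \frac{w}{9}$ ($l{\left(d,w \right)} = \frac{d + w}{-9} = \left(d + w\right) \left(- \frac{1}{9}\right) = - \frac{d}{9} - \frac{w}{9}$)
$\left(-30 + t{\left(11,-12 \right)}\right) l{\left(g,2 \right)} = \left(-30 + 11\right) \left(\left(- \frac{1}{9}\right) 36 - \frac{2}{9}\right) = - 19 \left(-4 - \frac{2}{9}\right) = \left(-19\right) \left(- \frac{38}{9}\right) = \frac{722}{9}$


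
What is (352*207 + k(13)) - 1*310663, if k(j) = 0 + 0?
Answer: -237799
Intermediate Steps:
k(j) = 0
(352*207 + k(13)) - 1*310663 = (352*207 + 0) - 1*310663 = (72864 + 0) - 310663 = 72864 - 310663 = -237799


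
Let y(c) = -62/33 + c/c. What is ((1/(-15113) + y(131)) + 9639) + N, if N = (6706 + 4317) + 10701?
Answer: 15641199317/498729 ≈ 31362.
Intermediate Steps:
y(c) = -29/33 (y(c) = -62*1/33 + 1 = -62/33 + 1 = -29/33)
N = 21724 (N = 11023 + 10701 = 21724)
((1/(-15113) + y(131)) + 9639) + N = ((1/(-15113) - 29/33) + 9639) + 21724 = ((-1/15113 - 29/33) + 9639) + 21724 = (-438310/498729 + 9639) + 21724 = 4806810521/498729 + 21724 = 15641199317/498729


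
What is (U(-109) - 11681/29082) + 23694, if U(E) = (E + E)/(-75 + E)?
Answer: 31698217411/1337772 ≈ 23695.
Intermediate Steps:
U(E) = 2*E/(-75 + E) (U(E) = (2*E)/(-75 + E) = 2*E/(-75 + E))
(U(-109) - 11681/29082) + 23694 = (2*(-109)/(-75 - 109) - 11681/29082) + 23694 = (2*(-109)/(-184) - 11681*1/29082) + 23694 = (2*(-109)*(-1/184) - 11681/29082) + 23694 = (109/92 - 11681/29082) + 23694 = 1047643/1337772 + 23694 = 31698217411/1337772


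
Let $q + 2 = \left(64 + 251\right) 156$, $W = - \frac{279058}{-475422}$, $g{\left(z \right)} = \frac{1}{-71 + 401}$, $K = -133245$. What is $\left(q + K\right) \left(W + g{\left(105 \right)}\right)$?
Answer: $- \frac{1297554602689}{26148210} \approx -49623.0$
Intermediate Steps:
$g{\left(z \right)} = \frac{1}{330}$
$W = \frac{139529}{237711}$ ($W = \left(-279058\right) \left(- \frac{1}{475422}\right) = \frac{139529}{237711} \approx 0.58697$)
$q = 49138$ ($q = -2 + \left(64 + 251\right) 156 = -2 + 315 \cdot 156 = -2 + 49140 = 49138$)
$\left(q + K\right) \left(W + g{\left(105 \right)}\right) = \left(49138 - 133245\right) \left(\frac{139529}{237711} + \frac{1}{330}\right) = \left(-84107\right) \frac{15427427}{26148210} = - \frac{1297554602689}{26148210}$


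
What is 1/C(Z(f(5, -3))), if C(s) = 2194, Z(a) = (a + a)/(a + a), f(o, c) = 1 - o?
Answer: 1/2194 ≈ 0.00045579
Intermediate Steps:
Z(a) = 1 (Z(a) = (2*a)/((2*a)) = (2*a)*(1/(2*a)) = 1)
1/C(Z(f(5, -3))) = 1/2194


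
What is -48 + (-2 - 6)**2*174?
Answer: 11088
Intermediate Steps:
-48 + (-2 - 6)**2*174 = -48 + (-8)**2*174 = -48 + 64*174 = -48 + 11136 = 11088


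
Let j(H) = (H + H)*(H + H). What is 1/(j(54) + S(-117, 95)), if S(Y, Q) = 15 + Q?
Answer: 1/11774 ≈ 8.4933e-5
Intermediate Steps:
j(H) = 4*H² (j(H) = (2*H)*(2*H) = 4*H²)
1/(j(54) + S(-117, 95)) = 1/(4*54² + (15 + 95)) = 1/(4*2916 + 110) = 1/(11664 + 110) = 1/11774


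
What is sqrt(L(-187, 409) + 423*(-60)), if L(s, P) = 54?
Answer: 3*I*sqrt(2814) ≈ 159.14*I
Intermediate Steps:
sqrt(L(-187, 409) + 423*(-60)) = sqrt(54 + 423*(-60)) = sqrt(54 - 25380) = sqrt(-25326) = 3*I*sqrt(2814)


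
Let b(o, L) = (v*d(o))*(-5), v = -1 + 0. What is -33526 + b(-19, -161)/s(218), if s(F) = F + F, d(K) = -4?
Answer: -3654339/109 ≈ -33526.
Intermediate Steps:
v = -1
s(F) = 2*F
b(o, L) = -20 (b(o, L) = -1*(-4)*(-5) = 4*(-5) = -20)
-33526 + b(-19, -161)/s(218) = -33526 - 20/(2*218) = -33526 - 20/436 = -33526 - 20*1/436 = -33526 - 5/109 = -3654339/109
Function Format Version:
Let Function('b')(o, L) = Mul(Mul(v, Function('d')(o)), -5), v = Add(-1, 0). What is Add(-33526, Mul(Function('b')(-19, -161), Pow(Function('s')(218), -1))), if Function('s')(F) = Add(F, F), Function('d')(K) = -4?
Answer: Rational(-3654339, 109) ≈ -33526.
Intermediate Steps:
v = -1
Function('s')(F) = Mul(2, F)
Function('b')(o, L) = -20 (Function('b')(o, L) = Mul(Mul(-1, -4), -5) = Mul(4, -5) = -20)
Add(-33526, Mul(Function('b')(-19, -161), Pow(Function('s')(218), -1))) = Add(-33526, Mul(-20, Pow(Mul(2, 218), -1))) = Add(-33526, Mul(-20, Pow(436, -1))) = Add(-33526, Mul(-20, Rational(1, 436))) = Add(-33526, Rational(-5, 109)) = Rational(-3654339, 109)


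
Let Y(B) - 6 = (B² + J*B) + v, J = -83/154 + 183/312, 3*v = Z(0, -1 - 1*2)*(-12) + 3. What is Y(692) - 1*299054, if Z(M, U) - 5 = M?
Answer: 360019507/2002 ≈ 1.7983e+5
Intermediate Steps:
Z(M, U) = 5 + M
v = -19 (v = ((5 + 0)*(-12) + 3)/3 = (5*(-12) + 3)/3 = (-60 + 3)/3 = (⅓)*(-57) = -19)
J = 381/8008 (J = -83*1/154 + 183*(1/312) = -83/154 + 61/104 = 381/8008 ≈ 0.047577)
Y(B) = -13 + B² + 381*B/8008 (Y(B) = 6 + ((B² + 381*B/8008) - 19) = 6 + (-19 + B² + 381*B/8008) = -13 + B² + 381*B/8008)
Y(692) - 1*299054 = (-13 + 692² + (381/8008)*692) - 1*299054 = (-13 + 478864 + 65913/2002) - 299054 = 958725615/2002 - 299054 = 360019507/2002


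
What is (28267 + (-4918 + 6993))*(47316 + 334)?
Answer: 1445796300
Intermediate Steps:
(28267 + (-4918 + 6993))*(47316 + 334) = (28267 + 2075)*47650 = 30342*47650 = 1445796300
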